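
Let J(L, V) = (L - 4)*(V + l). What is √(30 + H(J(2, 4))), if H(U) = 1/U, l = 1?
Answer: √2990/10 ≈ 5.4681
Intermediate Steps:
J(L, V) = (1 + V)*(-4 + L) (J(L, V) = (L - 4)*(V + 1) = (-4 + L)*(1 + V) = (1 + V)*(-4 + L))
√(30 + H(J(2, 4))) = √(30 + 1/(-4 + 2 - 4*4 + 2*4)) = √(30 + 1/(-4 + 2 - 16 + 8)) = √(30 + 1/(-10)) = √(30 - ⅒) = √(299/10) = √2990/10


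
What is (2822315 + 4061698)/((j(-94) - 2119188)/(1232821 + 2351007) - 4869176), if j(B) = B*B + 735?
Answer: -24671118541764/17450291395345 ≈ -1.4138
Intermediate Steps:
j(B) = 735 + B**2 (j(B) = B**2 + 735 = 735 + B**2)
(2822315 + 4061698)/((j(-94) - 2119188)/(1232821 + 2351007) - 4869176) = (2822315 + 4061698)/(((735 + (-94)**2) - 2119188)/(1232821 + 2351007) - 4869176) = 6884013/(((735 + 8836) - 2119188)/3583828 - 4869176) = 6884013/((9571 - 2119188)*(1/3583828) - 4869176) = 6884013/(-2109617*1/3583828 - 4869176) = 6884013/(-2109617/3583828 - 4869176) = 6884013/(-17450291395345/3583828) = 6884013*(-3583828/17450291395345) = -24671118541764/17450291395345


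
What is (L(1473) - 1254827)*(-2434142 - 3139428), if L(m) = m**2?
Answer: -5099270340140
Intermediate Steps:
(L(1473) - 1254827)*(-2434142 - 3139428) = (1473**2 - 1254827)*(-2434142 - 3139428) = (2169729 - 1254827)*(-5573570) = 914902*(-5573570) = -5099270340140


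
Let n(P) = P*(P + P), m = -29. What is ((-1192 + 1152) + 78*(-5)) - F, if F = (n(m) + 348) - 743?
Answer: -1717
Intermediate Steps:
n(P) = 2*P**2 (n(P) = P*(2*P) = 2*P**2)
F = 1287 (F = (2*(-29)**2 + 348) - 743 = (2*841 + 348) - 743 = (1682 + 348) - 743 = 2030 - 743 = 1287)
((-1192 + 1152) + 78*(-5)) - F = ((-1192 + 1152) + 78*(-5)) - 1*1287 = (-40 - 390) - 1287 = -430 - 1287 = -1717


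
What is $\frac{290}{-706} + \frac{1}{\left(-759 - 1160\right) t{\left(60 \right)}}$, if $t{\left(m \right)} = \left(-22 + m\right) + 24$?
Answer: $- \frac{17252163}{41999234} \approx -0.41077$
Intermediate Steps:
$t{\left(m \right)} = 2 + m$
$\frac{290}{-706} + \frac{1}{\left(-759 - 1160\right) t{\left(60 \right)}} = \frac{290}{-706} + \frac{1}{\left(-759 - 1160\right) \left(2 + 60\right)} = 290 \left(- \frac{1}{706}\right) + \frac{1}{\left(-1919\right) 62} = - \frac{145}{353} - \frac{1}{118978} = - \frac{17252163}{41999234}$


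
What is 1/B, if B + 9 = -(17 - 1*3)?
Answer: -1/23 ≈ -0.043478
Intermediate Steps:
B = -23 (B = -9 - (17 - 1*3) = -9 - (17 - 3) = -9 - 1*14 = -9 - 14 = -23)
1/B = 1/(-23) = -1/23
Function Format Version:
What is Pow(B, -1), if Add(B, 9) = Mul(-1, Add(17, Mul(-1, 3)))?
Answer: Rational(-1, 23) ≈ -0.043478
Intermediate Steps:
B = -23 (B = Add(-9, Mul(-1, Add(17, Mul(-1, 3)))) = Add(-9, Mul(-1, Add(17, -3))) = Add(-9, Mul(-1, 14)) = Add(-9, -14) = -23)
Pow(B, -1) = Pow(-23, -1) = Rational(-1, 23)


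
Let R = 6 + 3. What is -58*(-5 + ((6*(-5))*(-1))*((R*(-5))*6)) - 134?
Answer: 469956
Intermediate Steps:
R = 9
-58*(-5 + ((6*(-5))*(-1))*((R*(-5))*6)) - 134 = -58*(-5 + ((6*(-5))*(-1))*((9*(-5))*6)) - 134 = -58*(-5 + (-30*(-1))*(-45*6)) - 134 = -58*(-5 + 30*(-270)) - 134 = -58*(-5 - 8100) - 134 = -58*(-8105) - 134 = 470090 - 134 = 469956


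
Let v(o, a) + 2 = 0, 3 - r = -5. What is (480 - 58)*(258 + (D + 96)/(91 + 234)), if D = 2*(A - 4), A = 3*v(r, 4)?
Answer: 35416772/325 ≈ 1.0897e+5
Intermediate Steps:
r = 8 (r = 3 - 1*(-5) = 3 + 5 = 8)
v(o, a) = -2 (v(o, a) = -2 + 0 = -2)
A = -6 (A = 3*(-2) = -6)
D = -20 (D = 2*(-6 - 4) = 2*(-10) = -20)
(480 - 58)*(258 + (D + 96)/(91 + 234)) = (480 - 58)*(258 + (-20 + 96)/(91 + 234)) = 422*(258 + 76/325) = 422*(83926/325) = 35416772/325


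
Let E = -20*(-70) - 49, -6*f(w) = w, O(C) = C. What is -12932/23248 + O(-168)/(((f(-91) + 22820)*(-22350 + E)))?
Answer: -1328805572563/2388810037724 ≈ -0.55626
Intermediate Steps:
f(w) = -w/6
E = 1351 (E = 1400 - 49 = 1351)
-12932/23248 + O(-168)/(((f(-91) + 22820)*(-22350 + E))) = -12932/23248 - 168*1/((-22350 + 1351)*(-⅙*(-91) + 22820)) = -12932*1/23248 - 168*(-1/(20999*(91/6 + 22820))) = -3233/5812 - 168/((137011/6)*(-20999)) = -3233/5812 - 168/(-2877093989/6) = -3233/5812 - 168*(-6/2877093989) = -3233/5812 + 144/411013427 = -1328805572563/2388810037724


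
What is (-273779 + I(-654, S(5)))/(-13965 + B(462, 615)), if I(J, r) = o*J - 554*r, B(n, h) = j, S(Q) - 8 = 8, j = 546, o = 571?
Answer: 656077/13419 ≈ 48.892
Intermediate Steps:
S(Q) = 16 (S(Q) = 8 + 8 = 16)
B(n, h) = 546
I(J, r) = -554*r + 571*J (I(J, r) = 571*J - 554*r = -554*r + 571*J)
(-273779 + I(-654, S(5)))/(-13965 + B(462, 615)) = (-273779 + (-554*16 + 571*(-654)))/(-13965 + 546) = (-273779 + (-8864 - 373434))/(-13419) = (-273779 - 382298)*(-1/13419) = -656077*(-1/13419) = 656077/13419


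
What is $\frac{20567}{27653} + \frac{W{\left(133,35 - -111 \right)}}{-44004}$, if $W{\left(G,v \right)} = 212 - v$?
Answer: $\frac{150534195}{202807102} \approx 0.74225$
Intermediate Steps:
$\frac{20567}{27653} + \frac{W{\left(133,35 - -111 \right)}}{-44004} = \frac{20567}{27653} + \frac{212 - \left(35 - -111\right)}{-44004} = 20567 \cdot \frac{1}{27653} + \left(212 - \left(35 + 111\right)\right) \left(- \frac{1}{44004}\right) = \frac{20567}{27653} + \left(212 - 146\right) \left(- \frac{1}{44004}\right) = \frac{20567}{27653} + 66 \left(- \frac{1}{44004}\right) = \frac{20567}{27653} - \frac{11}{7334} = \frac{150534195}{202807102}$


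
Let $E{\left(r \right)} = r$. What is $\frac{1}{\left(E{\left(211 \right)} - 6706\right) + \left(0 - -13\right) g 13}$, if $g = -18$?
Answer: $- \frac{1}{9537} \approx -0.00010485$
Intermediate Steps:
$\frac{1}{\left(E{\left(211 \right)} - 6706\right) + \left(0 - -13\right) g 13} = \frac{1}{\left(211 - 6706\right) + \left(0 - -13\right) \left(-18\right) 13} = \frac{1}{-6495 + \left(0 + 13\right) \left(-18\right) 13} = \frac{1}{-6495 + 13 \left(-18\right) 13} = \frac{1}{-6495 - 3042} = \frac{1}{-9537} = - \frac{1}{9537}$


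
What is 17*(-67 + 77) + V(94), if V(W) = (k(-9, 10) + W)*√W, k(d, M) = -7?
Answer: 170 + 87*√94 ≈ 1013.5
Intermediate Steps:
V(W) = √W*(-7 + W) (V(W) = (-7 + W)*√W = √W*(-7 + W))
17*(-67 + 77) + V(94) = 17*(-67 + 77) + √94*(-7 + 94) = 17*10 + √94*87 = 170 + 87*√94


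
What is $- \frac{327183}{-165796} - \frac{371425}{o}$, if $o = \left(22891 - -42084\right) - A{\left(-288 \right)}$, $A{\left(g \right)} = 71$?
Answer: $- \frac{10086323467}{2690205896} \approx -3.7493$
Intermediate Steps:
$o = 64904$ ($o = \left(22891 - -42084\right) - 71 = \left(22891 + 42084\right) - 71 = 64975 - 71 = 64904$)
$- \frac{327183}{-165796} - \frac{371425}{o} = - \frac{327183}{-165796} - \frac{371425}{64904} = \left(-327183\right) \left(- \frac{1}{165796}\right) - \frac{371425}{64904} = \frac{327183}{165796} - \frac{371425}{64904} = - \frac{10086323467}{2690205896}$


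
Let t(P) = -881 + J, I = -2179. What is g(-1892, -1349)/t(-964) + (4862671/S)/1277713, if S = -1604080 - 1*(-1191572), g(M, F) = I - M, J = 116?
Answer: 151264461473233/403206128166060 ≈ 0.37515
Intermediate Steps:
g(M, F) = -2179 - M
t(P) = -765 (t(P) = -881 + 116 = -765)
S = -412508 (S = -1604080 + 1191572 = -412508)
g(-1892, -1349)/t(-964) + (4862671/S)/1277713 = (-2179 - 1*(-1892))/(-765) + (4862671/(-412508))/1277713 = (-2179 + 1892)*(-1/765) + (4862671*(-1/412508))*(1/1277713) = -287*(-1/765) - 4862671/412508*1/1277713 = 287/765 - 4862671/527066834204 = 151264461473233/403206128166060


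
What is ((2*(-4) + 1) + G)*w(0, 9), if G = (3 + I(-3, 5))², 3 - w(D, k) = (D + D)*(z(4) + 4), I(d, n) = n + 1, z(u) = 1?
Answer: 222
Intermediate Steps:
I(d, n) = 1 + n
w(D, k) = 3 - 10*D (w(D, k) = 3 - (D + D)*(1 + 4) = 3 - 2*D*5 = 3 - 10*D)
G = 81 (G = (3 + (1 + 5))² = (3 + 6)² = 9² = 81)
((2*(-4) + 1) + G)*w(0, 9) = ((2*(-4) + 1) + 81)*(3 - 10*0) = ((-8 + 1) + 81)*(3 + 0) = (-7 + 81)*3 = 74*3 = 222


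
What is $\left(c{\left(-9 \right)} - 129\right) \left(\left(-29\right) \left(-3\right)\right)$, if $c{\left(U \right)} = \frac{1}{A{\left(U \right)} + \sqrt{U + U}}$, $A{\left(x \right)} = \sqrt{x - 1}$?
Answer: $-11223 - \frac{261 i \sqrt{2}}{8} + \frac{87 i \sqrt{10}}{8} \approx -11223.0 - 11.749 i$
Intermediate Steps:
$A{\left(x \right)} = \sqrt{-1 + x}$
$c{\left(U \right)} = \frac{1}{\sqrt{-1 + U} + \sqrt{2} \sqrt{U}}$ ($c{\left(U \right)} = \frac{1}{\sqrt{-1 + U} + \sqrt{U + U}} = \frac{1}{\sqrt{-1 + U} + \sqrt{2 U}} = \frac{1}{\sqrt{-1 + U} + \sqrt{2} \sqrt{U}}$)
$\left(c{\left(-9 \right)} - 129\right) \left(\left(-29\right) \left(-3\right)\right) = \left(\frac{1}{\sqrt{-1 - 9} + \sqrt{2} \sqrt{-9}} - 129\right) \left(\left(-29\right) \left(-3\right)\right) = \left(\frac{1}{\sqrt{-10} + \sqrt{2} \cdot 3 i} - 129\right) 87 = \left(\frac{1}{i \sqrt{10} + 3 i \sqrt{2}} - 129\right) 87 = \left(-129 + \frac{1}{i \sqrt{10} + 3 i \sqrt{2}}\right) 87 = -11223 + \frac{87}{i \sqrt{10} + 3 i \sqrt{2}}$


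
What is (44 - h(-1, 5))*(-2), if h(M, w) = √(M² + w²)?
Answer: -88 + 2*√26 ≈ -77.802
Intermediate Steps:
(44 - h(-1, 5))*(-2) = (44 - √((-1)² + 5²))*(-2) = (44 - √(1 + 25))*(-2) = (44 - √26)*(-2) = -88 + 2*√26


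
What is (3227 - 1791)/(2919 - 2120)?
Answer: 1436/799 ≈ 1.7972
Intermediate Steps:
(3227 - 1791)/(2919 - 2120) = 1436/799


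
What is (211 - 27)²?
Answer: 33856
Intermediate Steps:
(211 - 27)² = 184² = 33856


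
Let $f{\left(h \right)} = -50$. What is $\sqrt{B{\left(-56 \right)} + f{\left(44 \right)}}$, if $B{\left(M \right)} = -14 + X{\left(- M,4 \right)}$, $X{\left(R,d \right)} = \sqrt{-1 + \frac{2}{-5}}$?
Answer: $\frac{\sqrt{-1600 + 5 i \sqrt{35}}}{5} \approx 0.073948 + 8.0003 i$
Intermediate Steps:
$X{\left(R,d \right)} = \frac{i \sqrt{35}}{5}$ ($X{\left(R,d \right)} = \sqrt{-1 + 2 \left(- \frac{1}{5}\right)} = \sqrt{-1 - \frac{2}{5}} = \sqrt{- \frac{7}{5}} = \frac{i \sqrt{35}}{5}$)
$B{\left(M \right)} = -14 + \frac{i \sqrt{35}}{5}$
$\sqrt{B{\left(-56 \right)} + f{\left(44 \right)}} = \sqrt{\left(-14 + \frac{i \sqrt{35}}{5}\right) - 50} = \sqrt{-64 + \frac{i \sqrt{35}}{5}}$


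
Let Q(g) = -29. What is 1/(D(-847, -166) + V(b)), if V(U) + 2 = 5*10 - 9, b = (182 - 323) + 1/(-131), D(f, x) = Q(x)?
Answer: ⅒ ≈ 0.10000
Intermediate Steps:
D(f, x) = -29
b = -18472/131 (b = -141 - 1/131 = -18472/131 ≈ -141.01)
V(U) = 39 (V(U) = -2 + (5*10 - 9) = -2 + (50 - 9) = -2 + 41 = 39)
1/(D(-847, -166) + V(b)) = 1/(-29 + 39) = 1/10 = ⅒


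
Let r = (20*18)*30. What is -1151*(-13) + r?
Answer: 25763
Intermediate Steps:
r = 10800 (r = 360*30 = 10800)
-1151*(-13) + r = -1151*(-13) + 10800 = 14963 + 10800 = 25763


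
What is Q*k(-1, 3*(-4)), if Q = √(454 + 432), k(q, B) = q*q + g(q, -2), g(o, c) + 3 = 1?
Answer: -√886 ≈ -29.766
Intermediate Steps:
g(o, c) = -2 (g(o, c) = -3 + 1 = -2)
k(q, B) = -2 + q² (k(q, B) = q*q - 2 = q² - 2 = -2 + q²)
Q = √886 ≈ 29.766
Q*k(-1, 3*(-4)) = √886*(-2 + (-1)²) = √886*(-2 + 1) = √886*(-1) = -√886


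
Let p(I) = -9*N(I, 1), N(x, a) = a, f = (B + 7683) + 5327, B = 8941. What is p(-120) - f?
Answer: -21960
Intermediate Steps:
f = 21951 (f = (8941 + 7683) + 5327 = 16624 + 5327 = 21951)
p(I) = -9 (p(I) = -9*1 = -9)
p(-120) - f = -9 - 1*21951 = -9 - 21951 = -21960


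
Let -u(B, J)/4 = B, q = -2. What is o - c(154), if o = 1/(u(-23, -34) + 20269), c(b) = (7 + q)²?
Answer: -509024/20361 ≈ -25.000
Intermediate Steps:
u(B, J) = -4*B
c(b) = 25 (c(b) = (7 - 2)² = 5² = 25)
o = 1/20361 (o = 1/(-4*(-23) + 20269) = 1/(92 + 20269) = 1/20361 ≈ 4.9114e-5)
o - c(154) = 1/20361 - 1*25 = 1/20361 - 25 = -509024/20361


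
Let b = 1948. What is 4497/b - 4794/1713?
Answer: -545117/1112308 ≈ -0.49008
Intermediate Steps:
4497/b - 4794/1713 = 4497/1948 - 4794/1713 = 4497*(1/1948) - 4794*1/1713 = 4497/1948 - 1598/571 = -545117/1112308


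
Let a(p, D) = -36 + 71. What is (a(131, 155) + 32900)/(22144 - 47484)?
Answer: -941/724 ≈ -1.2997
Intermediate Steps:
a(p, D) = 35
(a(131, 155) + 32900)/(22144 - 47484) = (35 + 32900)/(22144 - 47484) = 32935/(-25340) = 32935*(-1/25340) = -941/724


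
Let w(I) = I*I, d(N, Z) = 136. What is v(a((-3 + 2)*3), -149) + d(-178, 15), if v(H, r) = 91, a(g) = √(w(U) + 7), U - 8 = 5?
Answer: 227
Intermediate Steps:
U = 13 (U = 8 + 5 = 13)
w(I) = I²
a(g) = 4*√11 (a(g) = √(13² + 7) = √(169 + 7) = √176 = 4*√11)
v(a((-3 + 2)*3), -149) + d(-178, 15) = 91 + 136 = 227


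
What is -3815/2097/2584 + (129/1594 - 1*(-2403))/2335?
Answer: 10370995688639/10084076834760 ≈ 1.0285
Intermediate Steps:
-3815/2097/2584 + (129/1594 - 1*(-2403))/2335 = -3815*1/2097*(1/2584) + (129*(1/1594) + 2403)*(1/2335) = -3815/2097*1/2584 + (129/1594 + 2403)*(1/2335) = -3815/5418648 + (3830511/1594)*(1/2335) = -3815/5418648 + 3830511/3721990 = 10370995688639/10084076834760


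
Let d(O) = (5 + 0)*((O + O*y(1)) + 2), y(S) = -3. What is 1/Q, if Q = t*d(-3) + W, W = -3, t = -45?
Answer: -1/1803 ≈ -0.00055463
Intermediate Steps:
d(O) = 10 - 10*O (d(O) = (5 + 0)*((O + O*(-3)) + 2) = 5*((O - 3*O) + 2) = 5*(-2*O + 2) = 5*(2 - 2*O) = 10 - 10*O)
Q = -1803 (Q = -45*(10 - 10*(-3)) - 3 = -45*(10 + 30) - 3 = -45*40 - 3 = -1800 - 3 = -1803)
1/Q = 1/(-1803) = -1/1803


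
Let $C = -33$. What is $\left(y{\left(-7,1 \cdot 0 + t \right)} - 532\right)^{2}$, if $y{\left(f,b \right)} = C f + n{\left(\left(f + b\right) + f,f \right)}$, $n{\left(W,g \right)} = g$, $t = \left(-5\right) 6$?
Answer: $94864$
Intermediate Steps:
$t = -30$
$y{\left(f,b \right)} = - 32 f$ ($y{\left(f,b \right)} = - 33 f + f = - 32 f$)
$\left(y{\left(-7,1 \cdot 0 + t \right)} - 532\right)^{2} = \left(\left(-32\right) \left(-7\right) - 532\right)^{2} = \left(224 - 532\right)^{2} = \left(-308\right)^{2} = 94864$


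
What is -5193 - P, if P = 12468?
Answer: -17661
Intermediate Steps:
-5193 - P = -5193 - 1*12468 = -5193 - 12468 = -17661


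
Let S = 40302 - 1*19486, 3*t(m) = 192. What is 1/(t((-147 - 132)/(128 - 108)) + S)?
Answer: 1/20880 ≈ 4.7893e-5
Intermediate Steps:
t(m) = 64 (t(m) = (1/3)*192 = 64)
S = 20816 (S = 40302 - 19486 = 20816)
1/(t((-147 - 132)/(128 - 108)) + S) = 1/(64 + 20816) = 1/20880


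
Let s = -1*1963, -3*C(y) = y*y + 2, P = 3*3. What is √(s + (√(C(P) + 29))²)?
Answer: I*√17655/3 ≈ 44.291*I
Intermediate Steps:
P = 9
C(y) = -⅔ - y²/3 (C(y) = -(y*y + 2)/3 = -(y² + 2)/3 = -(2 + y²)/3 = -⅔ - y²/3)
s = -1963
√(s + (√(C(P) + 29))²) = √(-1963 + (√((-⅔ - ⅓*9²) + 29))²) = √(-1963 + (√((-⅔ - ⅓*81) + 29))²) = √(-1963 + (√((-⅔ - 27) + 29))²) = √(-1963 + (√(-83/3 + 29))²) = √(-1963 + (√(4/3))²) = √(-1963 + (2*√3/3)²) = √(-1963 + 4/3) = √(-5885/3) = I*√17655/3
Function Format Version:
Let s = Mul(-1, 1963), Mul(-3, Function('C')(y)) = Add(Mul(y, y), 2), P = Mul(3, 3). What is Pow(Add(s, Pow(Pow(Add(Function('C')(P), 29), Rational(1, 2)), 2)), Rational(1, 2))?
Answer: Mul(Rational(1, 3), I, Pow(17655, Rational(1, 2))) ≈ Mul(44.291, I)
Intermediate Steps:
P = 9
Function('C')(y) = Add(Rational(-2, 3), Mul(Rational(-1, 3), Pow(y, 2))) (Function('C')(y) = Mul(Rational(-1, 3), Add(Mul(y, y), 2)) = Mul(Rational(-1, 3), Add(Pow(y, 2), 2)) = Mul(Rational(-1, 3), Add(2, Pow(y, 2))) = Add(Rational(-2, 3), Mul(Rational(-1, 3), Pow(y, 2))))
s = -1963
Pow(Add(s, Pow(Pow(Add(Function('C')(P), 29), Rational(1, 2)), 2)), Rational(1, 2)) = Pow(Add(-1963, Pow(Pow(Add(Add(Rational(-2, 3), Mul(Rational(-1, 3), Pow(9, 2))), 29), Rational(1, 2)), 2)), Rational(1, 2)) = Pow(Add(-1963, Pow(Pow(Add(Add(Rational(-2, 3), Mul(Rational(-1, 3), 81)), 29), Rational(1, 2)), 2)), Rational(1, 2)) = Pow(Add(-1963, Pow(Pow(Add(Add(Rational(-2, 3), -27), 29), Rational(1, 2)), 2)), Rational(1, 2)) = Pow(Add(-1963, Pow(Pow(Add(Rational(-83, 3), 29), Rational(1, 2)), 2)), Rational(1, 2)) = Pow(Add(-1963, Pow(Pow(Rational(4, 3), Rational(1, 2)), 2)), Rational(1, 2)) = Pow(Add(-1963, Pow(Mul(Rational(2, 3), Pow(3, Rational(1, 2))), 2)), Rational(1, 2)) = Pow(Add(-1963, Rational(4, 3)), Rational(1, 2)) = Pow(Rational(-5885, 3), Rational(1, 2)) = Mul(Rational(1, 3), I, Pow(17655, Rational(1, 2)))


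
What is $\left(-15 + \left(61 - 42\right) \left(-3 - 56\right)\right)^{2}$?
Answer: $1290496$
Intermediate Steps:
$\left(-15 + \left(61 - 42\right) \left(-3 - 56\right)\right)^{2} = \left(-15 + 19 \left(-59\right)\right)^{2} = \left(-15 - 1121\right)^{2} = \left(-1136\right)^{2} = 1290496$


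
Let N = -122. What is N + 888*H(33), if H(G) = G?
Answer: 29182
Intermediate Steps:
N + 888*H(33) = -122 + 888*33 = -122 + 29304 = 29182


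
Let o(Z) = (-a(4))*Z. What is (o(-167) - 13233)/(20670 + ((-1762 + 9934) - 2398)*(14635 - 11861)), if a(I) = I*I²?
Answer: -2545/16037746 ≈ -0.00015869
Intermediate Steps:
a(I) = I³
o(Z) = -64*Z (o(Z) = (-1*4³)*Z = (-1*64)*Z = -64*Z)
(o(-167) - 13233)/(20670 + ((-1762 + 9934) - 2398)*(14635 - 11861)) = (-64*(-167) - 13233)/(20670 + ((-1762 + 9934) - 2398)*(14635 - 11861)) = (10688 - 13233)/(20670 + (8172 - 2398)*2774) = -2545/(20670 + 5774*2774) = -2545/(20670 + 16017076) = -2545/16037746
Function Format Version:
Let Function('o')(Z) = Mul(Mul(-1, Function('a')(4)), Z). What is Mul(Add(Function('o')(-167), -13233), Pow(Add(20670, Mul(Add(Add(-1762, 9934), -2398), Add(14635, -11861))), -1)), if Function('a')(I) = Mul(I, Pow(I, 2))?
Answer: Rational(-2545, 16037746) ≈ -0.00015869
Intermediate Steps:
Function('a')(I) = Pow(I, 3)
Function('o')(Z) = Mul(-64, Z) (Function('o')(Z) = Mul(Mul(-1, Pow(4, 3)), Z) = Mul(Mul(-1, 64), Z) = Mul(-64, Z))
Mul(Add(Function('o')(-167), -13233), Pow(Add(20670, Mul(Add(Add(-1762, 9934), -2398), Add(14635, -11861))), -1)) = Mul(Add(Mul(-64, -167), -13233), Pow(Add(20670, Mul(Add(Add(-1762, 9934), -2398), Add(14635, -11861))), -1)) = Mul(Add(10688, -13233), Pow(Add(20670, Mul(Add(8172, -2398), 2774)), -1)) = Mul(-2545, Pow(Add(20670, Mul(5774, 2774)), -1)) = Mul(-2545, Pow(Add(20670, 16017076), -1)) = Mul(-2545, Pow(16037746, -1)) = Mul(-2545, Rational(1, 16037746)) = Rational(-2545, 16037746)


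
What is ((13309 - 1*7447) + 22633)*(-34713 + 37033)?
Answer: 66108400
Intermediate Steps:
((13309 - 1*7447) + 22633)*(-34713 + 37033) = ((13309 - 7447) + 22633)*2320 = (5862 + 22633)*2320 = 28495*2320 = 66108400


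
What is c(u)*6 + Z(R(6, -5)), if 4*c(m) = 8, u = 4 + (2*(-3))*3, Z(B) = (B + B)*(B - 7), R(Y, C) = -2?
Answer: 48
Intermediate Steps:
Z(B) = 2*B*(-7 + B) (Z(B) = (2*B)*(-7 + B) = 2*B*(-7 + B))
u = -14 (u = 4 - 6*3 = 4 - 18 = -14)
c(m) = 2 (c(m) = (¼)*8 = 2)
c(u)*6 + Z(R(6, -5)) = 2*6 + 2*(-2)*(-7 - 2) = 12 + 2*(-2)*(-9) = 12 + 36 = 48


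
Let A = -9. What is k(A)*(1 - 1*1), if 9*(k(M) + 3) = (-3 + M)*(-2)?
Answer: 0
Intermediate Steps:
k(M) = -7/3 - 2*M/9 (k(M) = -3 + ((-3 + M)*(-2))/9 = -3 + (6 - 2*M)/9 = -3 + (⅔ - 2*M/9) = -7/3 - 2*M/9)
k(A)*(1 - 1*1) = (-7/3 - 2/9*(-9))*(1 - 1*1) = (-7/3 + 2)*(1 - 1) = -⅓*0 = 0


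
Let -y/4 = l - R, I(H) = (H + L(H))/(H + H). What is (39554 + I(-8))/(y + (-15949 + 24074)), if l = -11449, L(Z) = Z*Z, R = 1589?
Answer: 79101/120554 ≈ 0.65615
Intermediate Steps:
L(Z) = Z**2
I(H) = (H + H**2)/(2*H) (I(H) = (H + H**2)/(H + H) = (H + H**2)/((2*H)) = (H + H**2)*(1/(2*H)) = (H + H**2)/(2*H))
y = 52152 (y = -4*(-11449 - 1*1589) = -4*(-11449 - 1589) = -4*(-13038) = 52152)
(39554 + I(-8))/(y + (-15949 + 24074)) = (39554 + (1/2 + (1/2)*(-8)))/(52152 + (-15949 + 24074)) = (39554 + (1/2 - 4))/(52152 + 8125) = (39554 - 7/2)/60277 = (79101/2)*(1/60277) = 79101/120554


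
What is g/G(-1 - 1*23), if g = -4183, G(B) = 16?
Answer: -4183/16 ≈ -261.44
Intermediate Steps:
g/G(-1 - 1*23) = -4183/16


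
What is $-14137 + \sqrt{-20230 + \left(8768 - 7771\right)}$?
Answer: $-14137 + 3 i \sqrt{2137} \approx -14137.0 + 138.68 i$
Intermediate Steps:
$-14137 + \sqrt{-20230 + \left(8768 - 7771\right)} = -14137 + \sqrt{-20230 + 997} = -14137 + \sqrt{-19233} = -14137 + 3 i \sqrt{2137}$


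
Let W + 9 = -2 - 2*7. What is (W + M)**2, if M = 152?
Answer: 16129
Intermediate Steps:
W = -25 (W = -9 + (-2 - 2*7) = -9 + (-2 - 14) = -9 - 16 = -25)
(W + M)**2 = (-25 + 152)**2 = 127**2 = 16129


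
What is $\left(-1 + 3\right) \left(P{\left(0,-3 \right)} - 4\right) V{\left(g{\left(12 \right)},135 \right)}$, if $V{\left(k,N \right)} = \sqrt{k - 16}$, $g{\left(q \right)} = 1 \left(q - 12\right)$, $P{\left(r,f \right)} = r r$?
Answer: $- 32 i \approx - 32.0 i$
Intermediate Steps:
$P{\left(r,f \right)} = r^{2}$
$g{\left(q \right)} = -12 + q$ ($g{\left(q \right)} = 1 \left(-12 + q\right) = -12 + q$)
$V{\left(k,N \right)} = \sqrt{-16 + k}$
$\left(-1 + 3\right) \left(P{\left(0,-3 \right)} - 4\right) V{\left(g{\left(12 \right)},135 \right)} = \left(-1 + 3\right) \left(0^{2} - 4\right) \sqrt{-16 + \left(-12 + 12\right)} = 2 \left(0 - 4\right) \sqrt{-16 + 0} = 2 \left(-4\right) \sqrt{-16} = - 8 \cdot 4 i = - 32 i$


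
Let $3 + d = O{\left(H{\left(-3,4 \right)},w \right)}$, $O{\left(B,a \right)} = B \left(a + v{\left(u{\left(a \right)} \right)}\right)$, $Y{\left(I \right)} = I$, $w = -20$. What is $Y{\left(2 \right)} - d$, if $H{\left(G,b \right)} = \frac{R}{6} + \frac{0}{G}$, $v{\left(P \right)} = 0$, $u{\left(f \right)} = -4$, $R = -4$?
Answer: $- \frac{25}{3} \approx -8.3333$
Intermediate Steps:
$H{\left(G,b \right)} = - \frac{2}{3}$ ($H{\left(G,b \right)} = - \frac{4}{6} + \frac{0}{G} = \left(-4\right) \frac{1}{6} + 0 = - \frac{2}{3} + 0 = - \frac{2}{3}$)
$O{\left(B,a \right)} = B a$ ($O{\left(B,a \right)} = B \left(a + 0\right) = B a$)
$d = \frac{31}{3}$ ($d = -3 - - \frac{40}{3} = -3 + \frac{40}{3} = \frac{31}{3} \approx 10.333$)
$Y{\left(2 \right)} - d = 2 - \frac{31}{3} = - \frac{25}{3}$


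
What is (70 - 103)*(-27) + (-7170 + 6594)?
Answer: 315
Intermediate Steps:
(70 - 103)*(-27) + (-7170 + 6594) = -33*(-27) - 576 = 891 - 576 = 315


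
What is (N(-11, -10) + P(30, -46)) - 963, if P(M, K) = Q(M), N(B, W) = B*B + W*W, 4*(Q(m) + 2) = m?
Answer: -1473/2 ≈ -736.50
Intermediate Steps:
Q(m) = -2 + m/4
N(B, W) = B² + W²
P(M, K) = -2 + M/4
(N(-11, -10) + P(30, -46)) - 963 = (((-11)² + (-10)²) + (-2 + (¼)*30)) - 963 = ((121 + 100) + (-2 + 15/2)) - 963 = (221 + 11/2) - 963 = 453/2 - 963 = -1473/2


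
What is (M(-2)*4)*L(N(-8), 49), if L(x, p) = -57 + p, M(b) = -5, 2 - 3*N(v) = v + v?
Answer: 160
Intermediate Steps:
N(v) = ⅔ - 2*v/3 (N(v) = ⅔ - (v + v)/3 = ⅔ - 2*v/3)
(M(-2)*4)*L(N(-8), 49) = (-5*4)*(-57 + 49) = -20*(-8) = 160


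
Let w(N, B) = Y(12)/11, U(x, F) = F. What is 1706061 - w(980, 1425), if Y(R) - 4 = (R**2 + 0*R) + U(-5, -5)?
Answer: 1706048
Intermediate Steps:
Y(R) = -1 + R**2 (Y(R) = 4 + ((R**2 + 0*R) - 5) = 4 + ((R**2 + 0) - 5) = 4 + (R**2 - 5) = 4 + (-5 + R**2) = -1 + R**2)
w(N, B) = 13 (w(N, B) = (-1 + 12**2)/11 = (-1 + 144)*(1/11) = 143*(1/11) = 13)
1706061 - w(980, 1425) = 1706061 - 1*13 = 1706061 - 13 = 1706048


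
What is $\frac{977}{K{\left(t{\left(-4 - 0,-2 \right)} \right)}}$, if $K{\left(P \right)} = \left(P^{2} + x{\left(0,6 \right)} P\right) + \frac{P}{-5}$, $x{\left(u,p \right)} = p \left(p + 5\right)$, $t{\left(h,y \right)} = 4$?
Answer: $\frac{4885}{1396} \approx 3.4993$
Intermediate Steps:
$x{\left(u,p \right)} = p \left(5 + p\right)$
$K{\left(P \right)} = P^{2} + \frac{329 P}{5}$ ($K{\left(P \right)} = \left(P^{2} + 6 \left(5 + 6\right) P\right) + \frac{P}{-5} = \left(P^{2} + 6 \cdot 11 P\right) + P \left(- \frac{1}{5}\right) = \left(P^{2} + 66 P\right) - \frac{P}{5} = P^{2} + \frac{329 P}{5}$)
$\frac{977}{K{\left(t{\left(-4 - 0,-2 \right)} \right)}} = \frac{977}{\frac{1}{5} \cdot 4 \left(329 + 5 \cdot 4\right)} = \frac{977}{\frac{1}{5} \cdot 4 \left(329 + 20\right)} = \frac{977}{\frac{1}{5} \cdot 4 \cdot 349} = \frac{977}{\frac{1396}{5}} = 977 \cdot \frac{5}{1396} = \frac{4885}{1396}$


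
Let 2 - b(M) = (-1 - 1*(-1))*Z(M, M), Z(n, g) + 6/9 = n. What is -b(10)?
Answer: -2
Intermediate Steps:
Z(n, g) = -2/3 + n
b(M) = 2 (b(M) = 2 - (-1 - 1*(-1))*(-2/3 + M) = 2 - (-1 + 1)*(-2/3 + M) = 2 - 0*(-2/3 + M) = 2 - 1*0 = 2 + 0 = 2)
-b(10) = -1*2 = -2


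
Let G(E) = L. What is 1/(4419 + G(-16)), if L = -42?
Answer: 1/4377 ≈ 0.00022847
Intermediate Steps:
G(E) = -42
1/(4419 + G(-16)) = 1/(4419 - 42) = 1/4377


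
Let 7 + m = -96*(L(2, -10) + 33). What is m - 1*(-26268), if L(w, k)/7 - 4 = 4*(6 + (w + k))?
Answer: 25781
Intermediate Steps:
L(w, k) = 196 + 28*k + 28*w (L(w, k) = 28 + 7*(4*(6 + (w + k))) = 28 + 7*(4*(6 + (k + w))) = 28 + 7*(4*(6 + k + w)) = 28 + 7*(24 + 4*k + 4*w) = 28 + (168 + 28*k + 28*w) = 196 + 28*k + 28*w)
m = -487 (m = -7 - 96*((196 + 28*(-10) + 28*2) + 33) = -7 - 96*((196 - 280 + 56) + 33) = -7 - 96*(-28 + 33) = -7 - 96*5 = -7 - 480 = -487)
m - 1*(-26268) = -487 - 1*(-26268) = -487 + 26268 = 25781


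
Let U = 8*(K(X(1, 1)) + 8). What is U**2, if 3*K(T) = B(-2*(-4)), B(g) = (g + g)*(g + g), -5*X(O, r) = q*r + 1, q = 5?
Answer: 5017600/9 ≈ 5.5751e+5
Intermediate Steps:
X(O, r) = -1/5 - r (X(O, r) = -(5*r + 1)/5 = -(1 + 5*r)/5 = -1/5 - r)
B(g) = 4*g**2 (B(g) = (2*g)*(2*g) = 4*g**2)
K(T) = 256/3 (K(T) = (4*(-2*(-4))**2)/3 = (4*8**2)/3 = (4*64)/3 = (1/3)*256 = 256/3)
U = 2240/3 (U = 8*(256/3 + 8) = 8*(280/3) = 2240/3 ≈ 746.67)
U**2 = (2240/3)**2 = 5017600/9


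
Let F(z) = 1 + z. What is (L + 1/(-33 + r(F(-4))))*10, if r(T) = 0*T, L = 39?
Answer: 12860/33 ≈ 389.70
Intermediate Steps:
r(T) = 0
(L + 1/(-33 + r(F(-4))))*10 = (39 + 1/(-33 + 0))*10 = (39 + 1/(-33))*10 = (39 - 1/33)*10 = (1286/33)*10 = 12860/33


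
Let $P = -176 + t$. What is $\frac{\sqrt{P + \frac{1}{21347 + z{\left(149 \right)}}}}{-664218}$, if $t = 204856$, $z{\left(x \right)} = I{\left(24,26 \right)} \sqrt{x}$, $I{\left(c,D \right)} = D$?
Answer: $- \frac{\sqrt{4369303961 + 5321680 \sqrt{149}}}{664218 \sqrt{21347 + 26 \sqrt{149}}} \approx -0.00068113$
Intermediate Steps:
$z{\left(x \right)} = 26 \sqrt{x}$
$P = 204680$ ($P = -176 + 204856 = 204680$)
$\frac{\sqrt{P + \frac{1}{21347 + z{\left(149 \right)}}}}{-664218} = \frac{\sqrt{204680 + \frac{1}{21347 + 26 \sqrt{149}}}}{-664218} = \sqrt{204680 + \frac{1}{21347 + 26 \sqrt{149}}} \left(- \frac{1}{664218}\right) = - \frac{\sqrt{204680 + \frac{1}{21347 + 26 \sqrt{149}}}}{664218}$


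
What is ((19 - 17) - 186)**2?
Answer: 33856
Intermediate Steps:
((19 - 17) - 186)**2 = (2 - 186)**2 = (-184)**2 = 33856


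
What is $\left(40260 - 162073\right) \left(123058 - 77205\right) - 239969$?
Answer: $-5585731458$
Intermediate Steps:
$\left(40260 - 162073\right) \left(123058 - 77205\right) - 239969 = \left(-121813\right) 45853 - 239969 = -5585491489 - 239969 = -5585731458$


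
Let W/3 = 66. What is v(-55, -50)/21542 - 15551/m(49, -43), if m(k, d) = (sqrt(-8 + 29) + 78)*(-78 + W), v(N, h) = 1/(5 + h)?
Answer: -6532497061/3918274380 + 15551*sqrt(21)/727560 ≈ -1.5692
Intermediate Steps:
W = 198 (W = 3*66 = 198)
m(k, d) = 9360 + 120*sqrt(21) (m(k, d) = (sqrt(-8 + 29) + 78)*(-78 + 198) = (sqrt(21) + 78)*120 = (78 + sqrt(21))*120 = 9360 + 120*sqrt(21))
v(-55, -50)/21542 - 15551/m(49, -43) = 1/((5 - 50)*21542) - 15551/(9360 + 120*sqrt(21)) = (1/21542)/(-45) - 15551/(9360 + 120*sqrt(21)) = -1/45*1/21542 - 15551/(9360 + 120*sqrt(21)) = -1/969390 - 15551/(9360 + 120*sqrt(21))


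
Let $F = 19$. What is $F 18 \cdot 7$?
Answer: $2394$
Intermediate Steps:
$F 18 \cdot 7 = 19 \cdot 18 \cdot 7 = 342 \cdot 7 = 2394$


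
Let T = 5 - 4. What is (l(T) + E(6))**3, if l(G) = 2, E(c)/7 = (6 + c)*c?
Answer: 129554216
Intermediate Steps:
E(c) = 7*c*(6 + c) (E(c) = 7*((6 + c)*c) = 7*(c*(6 + c)) = 7*c*(6 + c))
T = 1
(l(T) + E(6))**3 = (2 + 7*6*(6 + 6))**3 = (2 + 7*6*12)**3 = (2 + 504)**3 = 506**3 = 129554216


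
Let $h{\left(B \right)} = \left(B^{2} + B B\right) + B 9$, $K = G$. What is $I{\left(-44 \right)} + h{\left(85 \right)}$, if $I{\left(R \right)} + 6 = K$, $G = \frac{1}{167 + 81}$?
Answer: $\frac{3771833}{248} \approx 15209.0$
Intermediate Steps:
$G = \frac{1}{248} \approx 0.0040323$
$K = \frac{1}{248} \approx 0.0040323$
$I{\left(R \right)} = - \frac{1487}{248}$ ($I{\left(R \right)} = -6 + \frac{1}{248} = - \frac{1487}{248}$)
$h{\left(B \right)} = 2 B^{2} + 9 B$ ($h{\left(B \right)} = \left(B^{2} + B^{2}\right) + 9 B = 2 B^{2} + 9 B$)
$I{\left(-44 \right)} + h{\left(85 \right)} = - \frac{1487}{248} + 85 \left(9 + 2 \cdot 85\right) = - \frac{1487}{248} + 85 \left(9 + 170\right) = - \frac{1487}{248} + 85 \cdot 179 = - \frac{1487}{248} + 15215 = \frac{3771833}{248}$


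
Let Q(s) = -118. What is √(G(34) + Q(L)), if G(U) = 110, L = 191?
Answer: 2*I*√2 ≈ 2.8284*I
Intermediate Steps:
√(G(34) + Q(L)) = √(110 - 118) = √(-8) = 2*I*√2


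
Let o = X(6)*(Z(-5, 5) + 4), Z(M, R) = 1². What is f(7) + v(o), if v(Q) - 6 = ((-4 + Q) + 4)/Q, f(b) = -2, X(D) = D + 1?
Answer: 5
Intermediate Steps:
Z(M, R) = 1
X(D) = 1 + D
o = 35 (o = (1 + 6)*(1 + 4) = 7*5 = 35)
v(Q) = 7 (v(Q) = 6 + ((-4 + Q) + 4)/Q = 6 + Q/Q = 6 + 1 = 7)
f(7) + v(o) = -2 + 7 = 5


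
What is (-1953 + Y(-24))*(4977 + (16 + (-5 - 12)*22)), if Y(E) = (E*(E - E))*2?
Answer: -9020907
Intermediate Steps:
Y(E) = 0 (Y(E) = (E*0)*2 = 0*2 = 0)
(-1953 + Y(-24))*(4977 + (16 + (-5 - 12)*22)) = (-1953 + 0)*(4977 + (16 + (-5 - 12)*22)) = -1953*(4977 + (16 - 17*22)) = -1953*(4977 + (16 - 374)) = -1953*(4977 - 358) = -1953*4619 = -9020907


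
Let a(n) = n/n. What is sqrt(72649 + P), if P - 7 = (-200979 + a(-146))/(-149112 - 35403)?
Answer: sqrt(2473667654763270)/184515 ≈ 269.55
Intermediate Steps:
a(n) = 1
P = 1492583/184515 (P = 7 + (-200979 + 1)/(-149112 - 35403) = 7 - 200978/(-184515) = 7 - 200978*(-1/184515) = 7 + 200978/184515 = 1492583/184515 ≈ 8.0892)
sqrt(72649 + P) = sqrt(72649 + 1492583/184515) = sqrt(13406322818/184515) = sqrt(2473667654763270)/184515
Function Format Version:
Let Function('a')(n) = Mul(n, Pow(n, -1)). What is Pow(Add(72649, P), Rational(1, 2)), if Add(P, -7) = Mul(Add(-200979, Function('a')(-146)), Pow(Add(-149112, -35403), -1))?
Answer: Mul(Rational(1, 184515), Pow(2473667654763270, Rational(1, 2))) ≈ 269.55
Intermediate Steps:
Function('a')(n) = 1
P = Rational(1492583, 184515) (P = Add(7, Mul(Add(-200979, 1), Pow(Add(-149112, -35403), -1))) = Add(7, Mul(-200978, Pow(-184515, -1))) = Add(7, Mul(-200978, Rational(-1, 184515))) = Add(7, Rational(200978, 184515)) = Rational(1492583, 184515) ≈ 8.0892)
Pow(Add(72649, P), Rational(1, 2)) = Pow(Add(72649, Rational(1492583, 184515)), Rational(1, 2)) = Pow(Rational(13406322818, 184515), Rational(1, 2)) = Mul(Rational(1, 184515), Pow(2473667654763270, Rational(1, 2)))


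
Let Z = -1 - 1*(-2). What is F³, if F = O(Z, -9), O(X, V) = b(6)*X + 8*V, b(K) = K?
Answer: -287496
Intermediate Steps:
Z = 1 (Z = -1 + 2 = 1)
O(X, V) = 6*X + 8*V
F = -66 (F = 6*1 + 8*(-9) = 6 - 72 = -66)
F³ = (-66)³ = -287496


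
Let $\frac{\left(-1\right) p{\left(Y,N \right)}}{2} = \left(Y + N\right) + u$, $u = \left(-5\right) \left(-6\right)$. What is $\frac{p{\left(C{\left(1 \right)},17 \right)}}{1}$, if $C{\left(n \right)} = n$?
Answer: $-96$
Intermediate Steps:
$u = 30$
$p{\left(Y,N \right)} = -60 - 2 N - 2 Y$ ($p{\left(Y,N \right)} = - 2 \left(\left(Y + N\right) + 30\right) = - 2 \left(\left(N + Y\right) + 30\right) = - 2 \left(30 + N + Y\right) = -60 - 2 N - 2 Y$)
$\frac{p{\left(C{\left(1 \right)},17 \right)}}{1} = \frac{-60 - 34 - 2}{1} = \left(-60 - 34 - 2\right) 1 = \left(-96\right) 1 = -96$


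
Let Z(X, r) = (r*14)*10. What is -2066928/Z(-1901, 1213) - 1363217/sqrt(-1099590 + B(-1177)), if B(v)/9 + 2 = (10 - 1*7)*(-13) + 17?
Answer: -516732/42455 + 1363217*I*sqrt(1099806)/1099806 ≈ -12.171 + 1299.9*I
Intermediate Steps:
B(v) = -216 (B(v) = -18 + 9*((10 - 1*7)*(-13) + 17) = -18 + 9*((10 - 7)*(-13) + 17) = -18 + 9*(3*(-13) + 17) = -18 + 9*(-39 + 17) = -18 + 9*(-22) = -18 - 198 = -216)
Z(X, r) = 140*r (Z(X, r) = (14*r)*10 = 140*r)
-2066928/Z(-1901, 1213) - 1363217/sqrt(-1099590 + B(-1177)) = -2066928/(140*1213) - 1363217/sqrt(-1099590 - 216) = -2066928/169820 - 1363217*(-I*sqrt(1099806)/1099806) = -2066928*1/169820 - 1363217*(-I*sqrt(1099806)/1099806) = -516732/42455 - (-1363217)*I*sqrt(1099806)/1099806 = -516732/42455 + 1363217*I*sqrt(1099806)/1099806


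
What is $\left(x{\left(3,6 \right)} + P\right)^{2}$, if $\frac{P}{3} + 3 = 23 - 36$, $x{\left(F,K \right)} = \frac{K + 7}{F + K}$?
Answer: $\frac{175561}{81} \approx 2167.4$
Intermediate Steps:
$x{\left(F,K \right)} = \frac{7 + K}{F + K}$
$P = -48$ ($P = -9 + 3 \left(23 - 36\right) = -9 + 3 \left(-13\right) = -9 - 39 = -48$)
$\left(x{\left(3,6 \right)} + P\right)^{2} = \left(\frac{7 + 6}{3 + 6} - 48\right)^{2} = \left(\frac{1}{9} \cdot 13 - 48\right)^{2} = \left(\frac{13}{9} - 48\right)^{2} = \left(- \frac{419}{9}\right)^{2} = \frac{175561}{81}$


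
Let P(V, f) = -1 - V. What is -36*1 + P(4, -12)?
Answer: -41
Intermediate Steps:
-36*1 + P(4, -12) = -36*1 + (-1 - 1*4) = -36 + (-1 - 4) = -36 - 5 = -41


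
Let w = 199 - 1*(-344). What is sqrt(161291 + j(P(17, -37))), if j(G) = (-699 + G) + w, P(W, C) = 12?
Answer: sqrt(161147) ≈ 401.43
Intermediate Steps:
w = 543 (w = 199 + 344 = 543)
j(G) = -156 + G (j(G) = (-699 + G) + 543 = -156 + G)
sqrt(161291 + j(P(17, -37))) = sqrt(161291 + (-156 + 12)) = sqrt(161291 - 144) = sqrt(161147)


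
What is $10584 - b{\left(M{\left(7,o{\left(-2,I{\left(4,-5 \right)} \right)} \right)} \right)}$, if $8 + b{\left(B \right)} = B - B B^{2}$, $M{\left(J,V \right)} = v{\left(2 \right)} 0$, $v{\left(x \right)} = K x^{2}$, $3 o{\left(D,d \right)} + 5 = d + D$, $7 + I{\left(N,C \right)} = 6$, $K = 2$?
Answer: $10592$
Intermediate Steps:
$I{\left(N,C \right)} = -1$ ($I{\left(N,C \right)} = -7 + 6 = -1$)
$o{\left(D,d \right)} = - \frac{5}{3} + \frac{D}{3} + \frac{d}{3}$ ($o{\left(D,d \right)} = - \frac{5}{3} + \frac{d + D}{3} = - \frac{5}{3} + \frac{D + d}{3} = - \frac{5}{3} + \left(\frac{D}{3} + \frac{d}{3}\right) = - \frac{5}{3} + \frac{D}{3} + \frac{d}{3}$)
$v{\left(x \right)} = 2 x^{2}$
$M{\left(J,V \right)} = 0$ ($M{\left(J,V \right)} = 2 \cdot 2^{2} \cdot 0 = 2 \cdot 4 \cdot 0 = 8 \cdot 0 = 0$)
$b{\left(B \right)} = -8 + B - B^{3}$ ($b{\left(B \right)} = -8 - \left(- B + B B^{2}\right) = -8 - \left(B^{3} - B\right) = -8 + B - B^{3}$)
$10584 - b{\left(M{\left(7,o{\left(-2,I{\left(4,-5 \right)} \right)} \right)} \right)} = 10584 - \left(-8 + 0 - 0^{3}\right) = 10584 - \left(-8 + 0 - 0\right) = 10584 - \left(-8 + 0 + 0\right) = 10584 - -8 = 10584 + 8 = 10592$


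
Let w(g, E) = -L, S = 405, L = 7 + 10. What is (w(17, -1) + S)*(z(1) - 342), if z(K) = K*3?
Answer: -131532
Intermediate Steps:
L = 17
z(K) = 3*K
w(g, E) = -17 (w(g, E) = -1*17 = -17)
(w(17, -1) + S)*(z(1) - 342) = (-17 + 405)*(3*1 - 342) = 388*(3 - 342) = 388*(-339) = -131532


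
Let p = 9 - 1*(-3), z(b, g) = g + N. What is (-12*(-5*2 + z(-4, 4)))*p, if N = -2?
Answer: 1152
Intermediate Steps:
z(b, g) = -2 + g (z(b, g) = g - 2 = -2 + g)
p = 12 (p = 9 + 3 = 12)
(-12*(-5*2 + z(-4, 4)))*p = -12*(-5*2 + (-2 + 4))*12 = -12*(-10 + 2)*12 = -12*(-8)*12 = 96*12 = 1152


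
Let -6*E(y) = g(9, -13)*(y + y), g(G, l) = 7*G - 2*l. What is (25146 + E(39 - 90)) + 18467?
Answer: 45126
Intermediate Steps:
g(G, l) = -2*l + 7*G
E(y) = -89*y/3 (E(y) = -(-2*(-13) + 7*9)*(y + y)/6 = -(26 + 63)*2*y/6 = -89*2*y/6 = -89*y/3)
(25146 + E(39 - 90)) + 18467 = (25146 - 89*(39 - 90)/3) + 18467 = (25146 - 89/3*(-51)) + 18467 = (25146 + 1513) + 18467 = 26659 + 18467 = 45126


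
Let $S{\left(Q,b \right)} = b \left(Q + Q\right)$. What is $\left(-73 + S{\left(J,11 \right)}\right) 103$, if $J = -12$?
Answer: $-34711$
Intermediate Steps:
$S{\left(Q,b \right)} = 2 Q b$ ($S{\left(Q,b \right)} = b 2 Q = 2 Q b$)
$\left(-73 + S{\left(J,11 \right)}\right) 103 = \left(-73 + 2 \left(-12\right) 11\right) 103 = \left(-73 - 264\right) 103 = \left(-337\right) 103 = -34711$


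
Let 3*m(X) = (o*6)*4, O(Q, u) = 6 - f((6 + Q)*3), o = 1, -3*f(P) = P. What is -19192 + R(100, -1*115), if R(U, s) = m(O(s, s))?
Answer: -19184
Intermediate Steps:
f(P) = -P/3
O(Q, u) = 12 + Q (O(Q, u) = 6 - (-1)*(6 + Q)*3/3 = 6 - (-1)*(18 + 3*Q)/3 = 6 - (-6 - Q) = 6 + (6 + Q) = 12 + Q)
m(X) = 8 (m(X) = ((1*6)*4)/3 = (6*4)/3 = (1/3)*24 = 8)
R(U, s) = 8
-19192 + R(100, -1*115) = -19192 + 8 = -19184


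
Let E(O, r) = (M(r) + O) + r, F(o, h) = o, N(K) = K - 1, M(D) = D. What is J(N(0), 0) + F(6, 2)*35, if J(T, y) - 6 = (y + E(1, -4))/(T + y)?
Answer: 223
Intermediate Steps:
N(K) = -1 + K
E(O, r) = O + 2*r (E(O, r) = (r + O) + r = (O + r) + r = O + 2*r)
J(T, y) = 6 + (-7 + y)/(T + y) (J(T, y) = 6 + (y + (1 + 2*(-4)))/(T + y) = 6 + (y + (1 - 8))/(T + y) = 6 + (y - 7)/(T + y) = 6 + (-7 + y)/(T + y))
J(N(0), 0) + F(6, 2)*35 = (-7 + 6*(-1 + 0) + 7*0)/((-1 + 0) + 0) + 6*35 = (-7 + 6*(-1) + 0)/(-1 + 0) + 210 = (-7 - 6 + 0)/(-1) + 210 = -1*(-13) + 210 = 13 + 210 = 223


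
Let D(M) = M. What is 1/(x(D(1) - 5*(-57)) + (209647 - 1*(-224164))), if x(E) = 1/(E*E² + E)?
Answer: 23393942/10148549372963 ≈ 2.3052e-6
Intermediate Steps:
x(E) = 1/(E + E³) (x(E) = 1/(E³ + E) = 1/(E + E³))
1/(x(D(1) - 5*(-57)) + (209647 - 1*(-224164))) = 1/(1/((1 - 5*(-57)) + (1 - 5*(-57))³) + (209647 - 1*(-224164))) = 1/(1/((1 + 285) + (1 + 285)³) + (209647 + 224164)) = 1/(1/(286 + 286³) + 433811) = 1/(1/(286 + 23393656) + 433811) = 1/(1/23393942 + 433811) = 1/(10148549372963/23393942) = 23393942/10148549372963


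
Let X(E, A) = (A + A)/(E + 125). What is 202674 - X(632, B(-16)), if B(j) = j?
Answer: 153424250/757 ≈ 2.0267e+5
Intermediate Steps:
X(E, A) = 2*A/(125 + E) (X(E, A) = (2*A)/(125 + E) = 2*A/(125 + E))
202674 - X(632, B(-16)) = 202674 - 2*(-16)/(125 + 632) = 202674 - 2*(-16)/757 = 202674 - 1*(-32/757) = 202674 + 32/757 = 153424250/757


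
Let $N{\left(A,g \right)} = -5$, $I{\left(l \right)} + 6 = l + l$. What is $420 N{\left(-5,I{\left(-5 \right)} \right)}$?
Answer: $-2100$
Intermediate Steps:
$I{\left(l \right)} = -6 + 2 l$ ($I{\left(l \right)} = -6 + \left(l + l\right) = -6 + 2 l$)
$420 N{\left(-5,I{\left(-5 \right)} \right)} = 420 \left(-5\right) = -2100$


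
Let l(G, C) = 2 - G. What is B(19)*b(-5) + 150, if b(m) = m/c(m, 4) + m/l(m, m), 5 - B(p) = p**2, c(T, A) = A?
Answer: 5945/7 ≈ 849.29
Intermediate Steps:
B(p) = 5 - p**2
b(m) = m/4 + m/(2 - m)
B(19)*b(-5) + 150 = (5 - 1*19**2)*((1/4)*(-5)*(-6 - 5)/(-2 - 5)) + 150 = (5 - 1*361)*((1/4)*(-5)*(-11)/(-7)) + 150 = (5 - 361)*((1/4)*(-5)*(-1/7)*(-11)) + 150 = -356*(-55/28) + 150 = 4895/7 + 150 = 5945/7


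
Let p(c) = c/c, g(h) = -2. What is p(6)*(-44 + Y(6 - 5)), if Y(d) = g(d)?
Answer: -46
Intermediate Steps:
Y(d) = -2
p(c) = 1
p(6)*(-44 + Y(6 - 5)) = 1*(-44 - 2) = 1*(-46) = -46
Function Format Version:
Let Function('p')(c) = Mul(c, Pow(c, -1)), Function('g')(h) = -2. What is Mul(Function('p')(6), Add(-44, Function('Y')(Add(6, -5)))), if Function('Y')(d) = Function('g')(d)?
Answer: -46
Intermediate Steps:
Function('Y')(d) = -2
Function('p')(c) = 1
Mul(Function('p')(6), Add(-44, Function('Y')(Add(6, -5)))) = Mul(1, Add(-44, -2)) = Mul(1, -46) = -46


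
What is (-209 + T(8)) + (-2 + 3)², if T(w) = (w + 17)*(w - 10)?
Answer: -258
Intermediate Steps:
T(w) = (-10 + w)*(17 + w) (T(w) = (17 + w)*(-10 + w) = (-10 + w)*(17 + w))
(-209 + T(8)) + (-2 + 3)² = (-209 + (-170 + 8² + 7*8)) + (-2 + 3)² = (-209 + (-170 + 64 + 56)) + 1² = (-209 - 50) + 1 = -259 + 1 = -258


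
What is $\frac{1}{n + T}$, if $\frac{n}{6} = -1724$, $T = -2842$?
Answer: $- \frac{1}{13186} \approx -7.5838 \cdot 10^{-5}$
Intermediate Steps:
$n = -10344$ ($n = 6 \left(-1724\right) = -10344$)
$\frac{1}{n + T} = \frac{1}{-10344 - 2842} = \frac{1}{-13186} = - \frac{1}{13186}$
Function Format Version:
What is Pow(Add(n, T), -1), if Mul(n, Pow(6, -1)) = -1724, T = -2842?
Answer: Rational(-1, 13186) ≈ -7.5838e-5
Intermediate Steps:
n = -10344 (n = Mul(6, -1724) = -10344)
Pow(Add(n, T), -1) = Pow(Add(-10344, -2842), -1) = Pow(-13186, -1) = Rational(-1, 13186)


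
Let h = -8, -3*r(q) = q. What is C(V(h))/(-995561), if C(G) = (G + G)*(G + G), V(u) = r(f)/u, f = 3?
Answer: -1/15928976 ≈ -6.2779e-8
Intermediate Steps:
r(q) = -q/3
V(u) = -1/u (V(u) = (-1/3*3)/u = -1/u)
C(G) = 4*G**2 (C(G) = (2*G)*(2*G) = 4*G**2)
C(V(h))/(-995561) = (4*(-1/(-8))**2)/(-995561) = (4*(-1*(-1/8))**2)*(-1/995561) = (4*(1/8)**2)*(-1/995561) = (4*(1/64))*(-1/995561) = (1/16)*(-1/995561) = -1/15928976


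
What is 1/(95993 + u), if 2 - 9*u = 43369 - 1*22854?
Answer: 9/843424 ≈ 1.0671e-5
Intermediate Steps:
u = -20513/9 (u = 2/9 - (43369 - 1*22854)/9 = 2/9 - (43369 - 22854)/9 = 2/9 - 1/9*20515 = 2/9 - 20515/9 = -20513/9 ≈ -2279.2)
1/(95993 + u) = 1/(95993 - 20513/9) = 1/(843424/9) = 9/843424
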